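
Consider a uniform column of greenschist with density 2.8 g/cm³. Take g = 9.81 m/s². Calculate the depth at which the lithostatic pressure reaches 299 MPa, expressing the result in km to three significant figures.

10.9 km

h = P/(ρg) = 299 MPa / (2800 kg/m³ × 9.81 m/s²) = 2.990×10^8 Pa / 27468 Pa/m = 10885 m
= 10.885 km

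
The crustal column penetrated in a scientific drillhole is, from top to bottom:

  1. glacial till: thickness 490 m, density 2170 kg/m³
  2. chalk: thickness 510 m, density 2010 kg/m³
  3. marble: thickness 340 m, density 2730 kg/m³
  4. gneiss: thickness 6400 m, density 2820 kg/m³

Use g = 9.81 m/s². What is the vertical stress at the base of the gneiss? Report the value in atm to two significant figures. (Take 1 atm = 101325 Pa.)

2000 atm

glacial till: 2170 kg/m³ × 9.81 m/s² × 490 m = 1.043×10^7 Pa = 102.9 atm
chalk: 2010 kg/m³ × 9.81 m/s² × 510 m = 1.006×10^7 Pa = 99.25 atm
marble: 2730 kg/m³ × 9.81 m/s² × 340 m = 9.106×10^6 Pa = 89.87 atm
gneiss: 2820 kg/m³ × 9.81 m/s² × 6400 m = 1.771×10^8 Pa = 1747 atm
Total = 102.9 + 99.25 + 89.87 + 1747 = 2039.4 atm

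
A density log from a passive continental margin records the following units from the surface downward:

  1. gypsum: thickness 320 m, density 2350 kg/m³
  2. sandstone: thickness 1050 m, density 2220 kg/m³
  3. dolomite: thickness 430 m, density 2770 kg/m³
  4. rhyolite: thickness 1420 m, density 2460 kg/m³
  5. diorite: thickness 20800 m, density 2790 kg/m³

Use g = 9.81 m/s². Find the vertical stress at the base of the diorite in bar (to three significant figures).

gypsum: 2350 kg/m³ × 9.81 m/s² × 320 m = 7.377×10^6 Pa = 73.77 bar
sandstone: 2220 kg/m³ × 9.81 m/s² × 1050 m = 2.287×10^7 Pa = 228.7 bar
dolomite: 2770 kg/m³ × 9.81 m/s² × 430 m = 1.168×10^7 Pa = 116.8 bar
rhyolite: 2460 kg/m³ × 9.81 m/s² × 1420 m = 3.427×10^7 Pa = 342.7 bar
diorite: 2790 kg/m³ × 9.81 m/s² × 20800 m = 5.693×10^8 Pa = 5693 bar
Total = 73.77 + 228.7 + 116.8 + 342.7 + 5693 = 6454.9 bar

6450 bar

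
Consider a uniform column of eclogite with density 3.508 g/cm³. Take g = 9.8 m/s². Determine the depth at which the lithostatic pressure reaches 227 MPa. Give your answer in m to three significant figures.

h = P/(ρg) = 227 MPa / (3508 kg/m³ × 9.8 m/s²) = 2.270×10^8 Pa / 34378 Pa/m = 6603.0 m

6600 m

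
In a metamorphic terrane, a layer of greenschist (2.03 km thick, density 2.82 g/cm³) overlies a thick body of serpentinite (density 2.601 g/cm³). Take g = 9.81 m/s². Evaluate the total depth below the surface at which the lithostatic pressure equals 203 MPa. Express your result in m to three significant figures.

Pressure at base of upper layers: 2820×9.81×2030 = 5.616×10^7 Pa = 56.16 MPa
Remaining pressure to be supplied by serpentinite: 2.030×10^8 − 5.616×10^7 = 1.468×10^8 Pa
Additional depth in serpentinite = 1.468×10^8 Pa / (2601 kg/m³ × 9.81 m/s²) = 5754.9 m
Total depth = 2030 m + 5754.9 m = 7784.9 m

7780 m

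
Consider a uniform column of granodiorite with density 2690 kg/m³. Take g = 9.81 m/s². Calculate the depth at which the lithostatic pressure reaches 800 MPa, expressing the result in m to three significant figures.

h = P/(ρg) = 800 MPa / (2690 kg/m³ × 9.81 m/s²) = 8.000×10^8 Pa / 26389 Pa/m = 30316 m

30300 m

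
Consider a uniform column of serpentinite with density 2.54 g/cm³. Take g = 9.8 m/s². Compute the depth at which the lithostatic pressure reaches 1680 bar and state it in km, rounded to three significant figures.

h = P/(ρg) = 1680 bar / (2540 kg/m³ × 9.8 m/s²) = 1.680×10^8 Pa / 24892 Pa/m = 6749.2 m
= 6.7492 km

6.75 km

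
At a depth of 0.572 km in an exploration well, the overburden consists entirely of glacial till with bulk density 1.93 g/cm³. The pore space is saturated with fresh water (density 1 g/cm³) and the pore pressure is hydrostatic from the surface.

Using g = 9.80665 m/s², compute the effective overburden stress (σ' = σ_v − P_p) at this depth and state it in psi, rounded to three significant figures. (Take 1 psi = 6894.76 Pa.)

757 psi

Overburden (lithostatic) stress σ_v:
glacial till: 1930 kg/m³ × 9.80665 m/s² × 572 m = 1.083×10^7 Pa = 10.83 MPa
Pore pressure P_p = 1000 kg/m³ × 9.80665 m/s² × 572 m = 5.609×10^6 Pa = 5.609 MPa
Effective stress σ' = σ_v − P_p = 10.83 − 5.609 = 5.2167 MPa = 756.63 psi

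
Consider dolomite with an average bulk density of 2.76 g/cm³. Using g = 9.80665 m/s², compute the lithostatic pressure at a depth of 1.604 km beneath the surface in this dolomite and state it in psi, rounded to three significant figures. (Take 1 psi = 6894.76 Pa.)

dolomite: 2760 kg/m³ × 9.80665 m/s² × 1604 m = 4.341×10^7 Pa = 6297 psi

6300 psi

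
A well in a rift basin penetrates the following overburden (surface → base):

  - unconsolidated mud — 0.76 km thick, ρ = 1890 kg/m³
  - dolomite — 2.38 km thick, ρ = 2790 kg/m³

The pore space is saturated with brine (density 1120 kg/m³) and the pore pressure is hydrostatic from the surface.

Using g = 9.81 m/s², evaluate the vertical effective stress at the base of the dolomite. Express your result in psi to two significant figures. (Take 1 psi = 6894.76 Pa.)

Overburden (lithostatic) stress σ_v:
unconsolidated mud: 1890 kg/m³ × 9.81 m/s² × 760 m = 1.409×10^7 Pa = 14.09 MPa
dolomite: 2790 kg/m³ × 9.81 m/s² × 2380 m = 6.514×10^7 Pa = 65.14 MPa
Total = 14.09 + 65.14 = 79.231 MPa
Pore pressure P_p = 1120 kg/m³ × 9.81 m/s² × 3140 m = 3.450×10^7 Pa = 34.50 MPa
Effective stress σ' = σ_v − P_p = 79.23 − 34.50 = 44.732 MPa = 6487.8 psi

6500 psi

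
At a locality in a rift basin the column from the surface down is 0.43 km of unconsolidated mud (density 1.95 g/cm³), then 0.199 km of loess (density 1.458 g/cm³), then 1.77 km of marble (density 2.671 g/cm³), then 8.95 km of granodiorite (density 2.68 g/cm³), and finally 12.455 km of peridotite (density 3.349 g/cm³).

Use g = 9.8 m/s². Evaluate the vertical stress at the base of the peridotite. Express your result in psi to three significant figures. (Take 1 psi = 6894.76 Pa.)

102000 psi

unconsolidated mud: 1950 kg/m³ × 9.8 m/s² × 430 m = 8.217×10^6 Pa = 1192 psi
loess: 1458 kg/m³ × 9.8 m/s² × 199 m = 2.843×10^6 Pa = 412.4 psi
marble: 2671 kg/m³ × 9.8 m/s² × 1770 m = 4.633×10^7 Pa = 6720 psi
granodiorite: 2680 kg/m³ × 9.8 m/s² × 8950 m = 2.351×10^8 Pa = 34093 psi
peridotite: 3349 kg/m³ × 9.8 m/s² × 12455 m = 4.088×10^8 Pa = 59288 psi
Total = 1192 + 412.4 + 6720 + 34093 + 59288 = 1.0170×10^5 psi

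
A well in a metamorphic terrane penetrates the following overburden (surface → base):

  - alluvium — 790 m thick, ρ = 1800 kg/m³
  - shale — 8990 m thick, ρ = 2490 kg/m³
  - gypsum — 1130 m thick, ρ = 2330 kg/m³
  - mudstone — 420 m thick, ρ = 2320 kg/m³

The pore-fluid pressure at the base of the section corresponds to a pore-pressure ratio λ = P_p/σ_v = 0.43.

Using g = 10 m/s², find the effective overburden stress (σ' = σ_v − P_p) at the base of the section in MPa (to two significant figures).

Overburden (lithostatic) stress σ_v:
alluvium: 1800 kg/m³ × 10 m/s² × 790 m = 1.422×10^7 Pa = 14.22 MPa
shale: 2490 kg/m³ × 10 m/s² × 8990 m = 2.239×10^8 Pa = 223.9 MPa
gypsum: 2330 kg/m³ × 10 m/s² × 1130 m = 2.633×10^7 Pa = 26.33 MPa
mudstone: 2320 kg/m³ × 10 m/s² × 420 m = 9.744×10^6 Pa = 9.744 MPa
Total = 14.22 + 223.9 + 26.33 + 9.744 = 274.14 MPa
Pore pressure P_p = λ·σ_v = 0.43 × 274.1 MPa = 117.9 MPa
Effective stress σ' = σ_v − P_p = 274.1 − 117.9 = 156.26 MPa

160 MPa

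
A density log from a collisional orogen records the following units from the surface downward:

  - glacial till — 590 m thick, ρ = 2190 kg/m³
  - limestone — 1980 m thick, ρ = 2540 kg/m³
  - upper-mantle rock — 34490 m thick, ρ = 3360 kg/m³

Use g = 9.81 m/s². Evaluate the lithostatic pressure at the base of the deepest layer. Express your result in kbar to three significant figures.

glacial till: 2190 kg/m³ × 9.81 m/s² × 590 m = 1.268×10^7 Pa = 0.1268 kbar
limestone: 2540 kg/m³ × 9.81 m/s² × 1980 m = 4.934×10^7 Pa = 0.4934 kbar
upper-mantle rock: 3360 kg/m³ × 9.81 m/s² × 34490 m = 1.137×10^9 Pa = 11.37 kbar
Total = 0.1268 + 0.4934 + 11.37 = 11.989 kbar

12.0 kbar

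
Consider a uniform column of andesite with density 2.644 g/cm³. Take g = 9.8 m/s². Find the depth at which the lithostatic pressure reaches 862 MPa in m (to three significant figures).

h = P/(ρg) = 862 MPa / (2644 kg/m³ × 9.8 m/s²) = 8.620×10^8 Pa / 25911 Pa/m = 33267 m

33300 m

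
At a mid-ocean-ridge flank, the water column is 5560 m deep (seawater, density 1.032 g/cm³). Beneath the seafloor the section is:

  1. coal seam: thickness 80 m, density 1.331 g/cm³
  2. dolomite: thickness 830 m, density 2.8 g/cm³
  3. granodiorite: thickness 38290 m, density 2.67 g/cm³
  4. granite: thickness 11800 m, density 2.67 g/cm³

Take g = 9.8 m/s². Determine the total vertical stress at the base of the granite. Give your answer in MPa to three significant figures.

seawater: 1032 kg/m³ × 9.8 m/s² × 5560 m = 5.623×10^7 Pa = 56.23 MPa
coal seam: 1331 kg/m³ × 9.8 m/s² × 80 m = 1.044×10^6 Pa = 1.044 MPa
dolomite: 2800 kg/m³ × 9.8 m/s² × 830 m = 2.278×10^7 Pa = 22.78 MPa
granodiorite: 2670 kg/m³ × 9.8 m/s² × 38290 m = 1.002×10^9 Pa = 1002 MPa
granite: 2670 kg/m³ × 9.8 m/s² × 11800 m = 3.088×10^8 Pa = 308.8 MPa
Total = 56.23 + 1.044 + 22.78 + 1002 + 308.8 = 1390.7 MPa

1390 MPa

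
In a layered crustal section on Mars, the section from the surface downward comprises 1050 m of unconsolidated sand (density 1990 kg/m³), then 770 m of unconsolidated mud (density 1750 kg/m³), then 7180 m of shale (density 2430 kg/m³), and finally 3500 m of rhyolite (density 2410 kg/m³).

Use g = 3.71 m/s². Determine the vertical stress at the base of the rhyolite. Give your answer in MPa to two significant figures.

110 MPa

unconsolidated sand: 1990 kg/m³ × 3.71 m/s² × 1050 m = 7.752×10^6 Pa = 7.752 MPa
unconsolidated mud: 1750 kg/m³ × 3.71 m/s² × 770 m = 4.999×10^6 Pa = 4.999 MPa
shale: 2430 kg/m³ × 3.71 m/s² × 7180 m = 6.473×10^7 Pa = 64.73 MPa
rhyolite: 2410 kg/m³ × 3.71 m/s² × 3500 m = 3.129×10^7 Pa = 31.29 MPa
Total = 7.752 + 4.999 + 64.73 + 31.29 = 108.77 MPa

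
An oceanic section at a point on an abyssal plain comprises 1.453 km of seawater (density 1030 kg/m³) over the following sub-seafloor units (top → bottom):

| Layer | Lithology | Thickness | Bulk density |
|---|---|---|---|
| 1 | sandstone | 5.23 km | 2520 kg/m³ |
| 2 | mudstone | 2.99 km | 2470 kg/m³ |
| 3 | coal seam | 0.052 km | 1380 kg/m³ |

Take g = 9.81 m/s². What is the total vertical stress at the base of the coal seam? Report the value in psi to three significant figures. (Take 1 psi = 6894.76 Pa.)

31500 psi

seawater: 1030 kg/m³ × 9.81 m/s² × 1453 m = 1.468×10^7 Pa = 2129 psi
sandstone: 2520 kg/m³ × 9.81 m/s² × 5230 m = 1.293×10^8 Pa = 18752 psi
mudstone: 2470 kg/m³ × 9.81 m/s² × 2990 m = 7.245×10^7 Pa = 10508 psi
coal seam: 1380 kg/m³ × 9.81 m/s² × 52 m = 7.040×10^5 Pa = 102.1 psi
Total = 2129 + 18752 + 10508 + 102.1 = 31492 psi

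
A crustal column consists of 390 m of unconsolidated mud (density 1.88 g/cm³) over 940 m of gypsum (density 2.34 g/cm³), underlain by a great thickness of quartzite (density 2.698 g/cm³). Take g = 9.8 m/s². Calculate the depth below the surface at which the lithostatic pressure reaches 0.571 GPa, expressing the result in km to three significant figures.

21.8 km

Pressure at base of upper layers: 1880×9.8×390 + 2340×9.8×940 = 2.874×10^7 Pa = 0.02874 GPa
Remaining pressure to be supplied by quartzite: 5.710×10^8 − 2.874×10^7 = 5.423×10^8 Pa
Additional depth in quartzite = 5.423×10^8 Pa / (2698 kg/m³ × 9.8 m/s²) = 20509 m
Total depth = 1330 m + 20509 m = 21839 m
= 21.839 km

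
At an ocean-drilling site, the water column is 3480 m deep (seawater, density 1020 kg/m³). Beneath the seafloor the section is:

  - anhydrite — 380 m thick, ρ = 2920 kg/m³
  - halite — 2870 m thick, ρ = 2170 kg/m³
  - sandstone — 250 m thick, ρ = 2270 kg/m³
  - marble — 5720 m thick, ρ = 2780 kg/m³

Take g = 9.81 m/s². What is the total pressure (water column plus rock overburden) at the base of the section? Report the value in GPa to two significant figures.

0.27 GPa

seawater: 1020 kg/m³ × 9.81 m/s² × 3480 m = 3.482×10^7 Pa = 0.03482 GPa
anhydrite: 2920 kg/m³ × 9.81 m/s² × 380 m = 1.089×10^7 Pa = 0.01089 GPa
halite: 2170 kg/m³ × 9.81 m/s² × 2870 m = 6.110×10^7 Pa = 0.06110 GPa
sandstone: 2270 kg/m³ × 9.81 m/s² × 250 m = 5.567×10^6 Pa = 5.567×10^-3 GPa
marble: 2780 kg/m³ × 9.81 m/s² × 5720 m = 1.560×10^8 Pa = 0.1560 GPa
Total = 0.03482 + 0.01089 + 0.06110 + 5.567×10^-3 + 0.1560 = 0.26836 GPa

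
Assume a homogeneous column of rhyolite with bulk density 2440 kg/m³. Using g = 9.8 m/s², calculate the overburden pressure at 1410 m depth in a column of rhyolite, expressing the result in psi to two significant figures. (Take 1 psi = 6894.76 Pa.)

rhyolite: 2440 kg/m³ × 9.8 m/s² × 1410 m = 3.372×10^7 Pa = 4890 psi

4900 psi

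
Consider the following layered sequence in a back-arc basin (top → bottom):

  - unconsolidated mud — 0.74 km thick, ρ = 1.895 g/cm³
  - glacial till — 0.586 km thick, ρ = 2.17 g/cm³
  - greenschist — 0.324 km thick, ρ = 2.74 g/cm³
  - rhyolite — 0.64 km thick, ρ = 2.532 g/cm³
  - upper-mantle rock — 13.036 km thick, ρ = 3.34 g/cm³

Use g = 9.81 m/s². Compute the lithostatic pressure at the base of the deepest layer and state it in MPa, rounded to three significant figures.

478 MPa

unconsolidated mud: 1895 kg/m³ × 9.81 m/s² × 740 m = 1.376×10^7 Pa = 13.76 MPa
glacial till: 2170 kg/m³ × 9.81 m/s² × 586 m = 1.247×10^7 Pa = 12.47 MPa
greenschist: 2740 kg/m³ × 9.81 m/s² × 324 m = 8.709×10^6 Pa = 8.709 MPa
rhyolite: 2532 kg/m³ × 9.81 m/s² × 640 m = 1.590×10^7 Pa = 15.90 MPa
upper-mantle rock: 3340 kg/m³ × 9.81 m/s² × 13036 m = 4.271×10^8 Pa = 427.1 MPa
Total = 13.76 + 12.47 + 8.709 + 15.90 + 427.1 = 477.97 MPa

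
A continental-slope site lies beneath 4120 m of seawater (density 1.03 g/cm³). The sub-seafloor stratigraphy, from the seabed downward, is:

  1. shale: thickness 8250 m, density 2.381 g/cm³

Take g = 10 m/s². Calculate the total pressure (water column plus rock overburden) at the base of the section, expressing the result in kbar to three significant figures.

seawater: 1030 kg/m³ × 10 m/s² × 4120 m = 4.244×10^7 Pa = 0.4244 kbar
shale: 2381 kg/m³ × 10 m/s² × 8250 m = 1.964×10^8 Pa = 1.964 kbar
Total = 0.4244 + 1.964 = 2.3887 kbar

2.39 kbar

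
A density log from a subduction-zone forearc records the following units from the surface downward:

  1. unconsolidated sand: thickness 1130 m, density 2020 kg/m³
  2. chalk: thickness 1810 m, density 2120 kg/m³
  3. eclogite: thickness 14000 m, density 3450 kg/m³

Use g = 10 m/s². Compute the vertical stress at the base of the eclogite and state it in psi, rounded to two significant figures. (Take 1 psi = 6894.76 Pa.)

79000 psi

unconsolidated sand: 2020 kg/m³ × 10 m/s² × 1130 m = 2.283×10^7 Pa = 3311 psi
chalk: 2120 kg/m³ × 10 m/s² × 1810 m = 3.837×10^7 Pa = 5565 psi
eclogite: 3450 kg/m³ × 10 m/s² × 14000 m = 4.830×10^8 Pa = 70053 psi
Total = 3311 + 5565 + 70053 = 78929 psi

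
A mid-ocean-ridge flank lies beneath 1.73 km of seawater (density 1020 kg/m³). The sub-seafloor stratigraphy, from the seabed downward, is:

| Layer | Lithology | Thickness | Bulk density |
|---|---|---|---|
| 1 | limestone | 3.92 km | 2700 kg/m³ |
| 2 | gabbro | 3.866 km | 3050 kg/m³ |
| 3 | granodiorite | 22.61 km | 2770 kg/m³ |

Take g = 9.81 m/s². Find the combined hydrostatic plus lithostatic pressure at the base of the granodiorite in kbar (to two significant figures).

seawater: 1020 kg/m³ × 9.81 m/s² × 1730 m = 1.731×10^7 Pa = 0.1731 kbar
limestone: 2700 kg/m³ × 9.81 m/s² × 3920 m = 1.038×10^8 Pa = 1.038 kbar
gabbro: 3050 kg/m³ × 9.81 m/s² × 3866 m = 1.157×10^8 Pa = 1.157 kbar
granodiorite: 2770 kg/m³ × 9.81 m/s² × 22610 m = 6.144×10^8 Pa = 6.144 kbar
Total = 0.1731 + 1.038 + 1.157 + 6.144 = 8.5121 kbar

8.5 kbar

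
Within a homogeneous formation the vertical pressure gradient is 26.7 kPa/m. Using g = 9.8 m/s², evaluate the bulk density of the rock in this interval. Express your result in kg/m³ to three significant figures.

2720 kg/m³

ρ = (dP/dz)/g = 26.7 kPa/m / 9.8 m/s² = 26700 Pa/m / 9.8 m/s² = 2724.5 kg/m³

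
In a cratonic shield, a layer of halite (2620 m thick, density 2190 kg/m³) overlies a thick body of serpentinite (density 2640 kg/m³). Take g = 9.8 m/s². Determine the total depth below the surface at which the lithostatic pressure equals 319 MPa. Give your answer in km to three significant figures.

Pressure at base of upper layers: 2190×9.8×2620 = 5.623×10^7 Pa = 56.23 MPa
Remaining pressure to be supplied by serpentinite: 3.190×10^8 − 5.623×10^7 = 2.628×10^8 Pa
Additional depth in serpentinite = 2.628×10^8 Pa / (2640 kg/m³ × 9.8 m/s²) = 10157 m
Total depth = 2620 m + 10157 m = 12777 m
= 12.777 km

12.8 km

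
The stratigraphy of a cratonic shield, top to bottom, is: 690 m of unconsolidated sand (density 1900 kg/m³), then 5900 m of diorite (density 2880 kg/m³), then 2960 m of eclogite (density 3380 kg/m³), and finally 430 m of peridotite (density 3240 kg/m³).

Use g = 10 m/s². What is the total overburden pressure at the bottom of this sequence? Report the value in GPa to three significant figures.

unconsolidated sand: 1900 kg/m³ × 10 m/s² × 690 m = 1.311×10^7 Pa = 0.01311 GPa
diorite: 2880 kg/m³ × 10 m/s² × 5900 m = 1.699×10^8 Pa = 0.1699 GPa
eclogite: 3380 kg/m³ × 10 m/s² × 2960 m = 1.000×10^8 Pa = 0.1000 GPa
peridotite: 3240 kg/m³ × 10 m/s² × 430 m = 1.393×10^7 Pa = 0.01393 GPa
Total = 0.01311 + 0.1699 + 0.1000 + 0.01393 = 0.29701 GPa

0.297 GPa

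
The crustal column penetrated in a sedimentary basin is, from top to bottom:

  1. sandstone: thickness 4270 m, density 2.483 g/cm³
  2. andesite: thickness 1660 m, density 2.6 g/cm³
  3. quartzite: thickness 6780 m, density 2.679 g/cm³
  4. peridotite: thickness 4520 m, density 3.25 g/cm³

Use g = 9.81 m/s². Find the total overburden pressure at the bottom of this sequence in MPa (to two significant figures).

470 MPa

sandstone: 2483 kg/m³ × 9.81 m/s² × 4270 m = 1.040×10^8 Pa = 104.0 MPa
andesite: 2600 kg/m³ × 9.81 m/s² × 1660 m = 4.234×10^7 Pa = 42.34 MPa
quartzite: 2679 kg/m³ × 9.81 m/s² × 6780 m = 1.782×10^8 Pa = 178.2 MPa
peridotite: 3250 kg/m³ × 9.81 m/s² × 4520 m = 1.441×10^8 Pa = 144.1 MPa
Total = 104.0 + 42.34 + 178.2 + 144.1 = 468.64 MPa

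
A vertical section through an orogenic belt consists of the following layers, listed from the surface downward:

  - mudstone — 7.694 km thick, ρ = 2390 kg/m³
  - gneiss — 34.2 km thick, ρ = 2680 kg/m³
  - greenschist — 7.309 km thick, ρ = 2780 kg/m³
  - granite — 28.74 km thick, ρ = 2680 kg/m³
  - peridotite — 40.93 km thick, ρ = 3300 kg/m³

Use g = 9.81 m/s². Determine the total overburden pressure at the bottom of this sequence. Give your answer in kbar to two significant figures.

34 kbar

mudstone: 2390 kg/m³ × 9.81 m/s² × 7694 m = 1.804×10^8 Pa = 1.804 kbar
gneiss: 2680 kg/m³ × 9.81 m/s² × 34200 m = 8.991×10^8 Pa = 8.991 kbar
greenschist: 2780 kg/m³ × 9.81 m/s² × 7309 m = 1.993×10^8 Pa = 1.993 kbar
granite: 2680 kg/m³ × 9.81 m/s² × 28740 m = 7.556×10^8 Pa = 7.556 kbar
peridotite: 3300 kg/m³ × 9.81 m/s² × 40930 m = 1.325×10^9 Pa = 13.25 kbar
Total = 1.804 + 8.991 + 1.993 + 7.556 + 13.25 = 33.595 kbar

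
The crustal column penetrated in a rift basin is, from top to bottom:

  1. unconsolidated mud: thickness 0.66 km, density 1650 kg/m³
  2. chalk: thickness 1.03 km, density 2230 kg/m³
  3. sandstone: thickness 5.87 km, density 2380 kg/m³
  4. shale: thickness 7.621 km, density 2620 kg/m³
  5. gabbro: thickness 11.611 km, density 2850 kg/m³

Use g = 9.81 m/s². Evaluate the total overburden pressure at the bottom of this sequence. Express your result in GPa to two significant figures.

0.69 GPa

unconsolidated mud: 1650 kg/m³ × 9.81 m/s² × 660 m = 1.068×10^7 Pa = 0.01068 GPa
chalk: 2230 kg/m³ × 9.81 m/s² × 1030 m = 2.253×10^7 Pa = 0.02253 GPa
sandstone: 2380 kg/m³ × 9.81 m/s² × 5870 m = 1.371×10^8 Pa = 0.1371 GPa
shale: 2620 kg/m³ × 9.81 m/s² × 7621 m = 1.959×10^8 Pa = 0.1959 GPa
gabbro: 2850 kg/m³ × 9.81 m/s² × 11611 m = 3.246×10^8 Pa = 0.3246 GPa
Total = 0.01068 + 0.02253 + 0.1371 + 0.1959 + 0.3246 = 0.69077 GPa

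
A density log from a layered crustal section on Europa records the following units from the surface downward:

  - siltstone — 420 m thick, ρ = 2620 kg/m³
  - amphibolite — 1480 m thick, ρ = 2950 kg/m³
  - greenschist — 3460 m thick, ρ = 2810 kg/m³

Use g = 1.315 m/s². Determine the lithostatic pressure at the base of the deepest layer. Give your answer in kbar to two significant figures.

0.20 kbar

siltstone: 2620 kg/m³ × 1.315 m/s² × 420 m = 1.447×10^6 Pa = 0.01447 kbar
amphibolite: 2950 kg/m³ × 1.315 m/s² × 1480 m = 5.741×10^6 Pa = 0.05741 kbar
greenschist: 2810 kg/m³ × 1.315 m/s² × 3460 m = 1.279×10^7 Pa = 0.1279 kbar
Total = 0.01447 + 0.05741 + 0.1279 = 0.19974 kbar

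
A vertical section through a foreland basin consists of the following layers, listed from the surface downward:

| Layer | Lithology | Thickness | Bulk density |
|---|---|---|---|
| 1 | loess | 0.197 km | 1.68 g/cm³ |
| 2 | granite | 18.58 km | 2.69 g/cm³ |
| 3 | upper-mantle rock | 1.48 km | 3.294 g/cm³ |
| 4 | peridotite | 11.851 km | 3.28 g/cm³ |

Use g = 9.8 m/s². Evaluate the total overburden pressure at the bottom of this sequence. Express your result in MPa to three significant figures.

922 MPa

loess: 1680 kg/m³ × 9.8 m/s² × 197 m = 3.243×10^6 Pa = 3.243 MPa
granite: 2690 kg/m³ × 9.8 m/s² × 18580 m = 4.898×10^8 Pa = 489.8 MPa
upper-mantle rock: 3294 kg/m³ × 9.8 m/s² × 1480 m = 4.778×10^7 Pa = 47.78 MPa
peridotite: 3280 kg/m³ × 9.8 m/s² × 11851 m = 3.809×10^8 Pa = 380.9 MPa
Total = 3.243 + 489.8 + 47.78 + 380.9 = 921.76 MPa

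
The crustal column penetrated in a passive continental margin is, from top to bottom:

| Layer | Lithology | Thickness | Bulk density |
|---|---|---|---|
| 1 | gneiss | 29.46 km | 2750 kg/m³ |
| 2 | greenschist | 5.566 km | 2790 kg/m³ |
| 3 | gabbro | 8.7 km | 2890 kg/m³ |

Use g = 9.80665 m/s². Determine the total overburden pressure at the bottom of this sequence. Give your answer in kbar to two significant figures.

12 kbar

gneiss: 2750 kg/m³ × 9.80665 m/s² × 29460 m = 7.945×10^8 Pa = 7.945 kbar
greenschist: 2790 kg/m³ × 9.80665 m/s² × 5566 m = 1.523×10^8 Pa = 1.523 kbar
gabbro: 2890 kg/m³ × 9.80665 m/s² × 8700 m = 2.466×10^8 Pa = 2.466 kbar
Total = 7.945 + 1.523 + 2.466 = 11.933 kbar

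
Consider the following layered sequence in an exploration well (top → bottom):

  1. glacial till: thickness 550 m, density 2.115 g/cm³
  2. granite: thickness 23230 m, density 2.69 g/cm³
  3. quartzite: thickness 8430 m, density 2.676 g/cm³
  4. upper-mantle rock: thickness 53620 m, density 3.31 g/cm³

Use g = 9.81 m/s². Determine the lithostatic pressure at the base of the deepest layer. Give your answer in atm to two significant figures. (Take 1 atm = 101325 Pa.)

glacial till: 2115 kg/m³ × 9.81 m/s² × 550 m = 1.141×10^7 Pa = 112.6 atm
granite: 2690 kg/m³ × 9.81 m/s² × 23230 m = 6.130×10^8 Pa = 6050 atm
quartzite: 2676 kg/m³ × 9.81 m/s² × 8430 m = 2.213×10^8 Pa = 2184 atm
upper-mantle rock: 3310 kg/m³ × 9.81 m/s² × 53620 m = 1.741×10^9 Pa = 17183 atm
Total = 112.6 + 6050 + 2184 + 17183 = 25530 atm

26000 atm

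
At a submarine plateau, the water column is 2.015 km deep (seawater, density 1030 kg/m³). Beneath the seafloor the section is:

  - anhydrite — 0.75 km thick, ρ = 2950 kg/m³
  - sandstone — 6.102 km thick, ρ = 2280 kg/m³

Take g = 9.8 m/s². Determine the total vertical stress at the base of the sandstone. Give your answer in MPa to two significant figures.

seawater: 1030 kg/m³ × 9.8 m/s² × 2015 m = 2.034×10^7 Pa = 20.34 MPa
anhydrite: 2950 kg/m³ × 9.8 m/s² × 750 m = 2.168×10^7 Pa = 21.68 MPa
sandstone: 2280 kg/m³ × 9.8 m/s² × 6102 m = 1.363×10^8 Pa = 136.3 MPa
Total = 20.34 + 21.68 + 136.3 = 178.36 MPa

180 MPa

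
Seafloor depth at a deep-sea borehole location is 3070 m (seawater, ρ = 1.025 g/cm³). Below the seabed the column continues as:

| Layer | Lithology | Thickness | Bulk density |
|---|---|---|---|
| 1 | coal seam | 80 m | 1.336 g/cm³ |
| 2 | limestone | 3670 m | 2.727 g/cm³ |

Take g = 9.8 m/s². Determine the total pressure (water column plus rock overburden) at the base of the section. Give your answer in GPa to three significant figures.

seawater: 1025 kg/m³ × 9.8 m/s² × 3070 m = 3.084×10^7 Pa = 0.03084 GPa
coal seam: 1336 kg/m³ × 9.8 m/s² × 80 m = 1.047×10^6 Pa = 1.047×10^-3 GPa
limestone: 2727 kg/m³ × 9.8 m/s² × 3670 m = 9.808×10^7 Pa = 0.09808 GPa
Total = 0.03084 + 1.047×10^-3 + 0.09808 = 0.12996 GPa

0.130 GPa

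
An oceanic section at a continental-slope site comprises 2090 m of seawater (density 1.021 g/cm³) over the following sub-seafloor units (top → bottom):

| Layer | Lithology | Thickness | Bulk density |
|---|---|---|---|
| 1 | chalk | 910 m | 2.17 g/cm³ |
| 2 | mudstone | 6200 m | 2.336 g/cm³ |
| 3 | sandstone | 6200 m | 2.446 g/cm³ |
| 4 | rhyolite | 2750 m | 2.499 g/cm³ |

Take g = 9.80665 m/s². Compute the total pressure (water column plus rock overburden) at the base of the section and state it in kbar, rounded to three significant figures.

3.98 kbar

seawater: 1021 kg/m³ × 9.80665 m/s² × 2090 m = 2.093×10^7 Pa = 0.2093 kbar
chalk: 2170 kg/m³ × 9.80665 m/s² × 910 m = 1.937×10^7 Pa = 0.1937 kbar
mudstone: 2336 kg/m³ × 9.80665 m/s² × 6200 m = 1.420×10^8 Pa = 1.420 kbar
sandstone: 2446 kg/m³ × 9.80665 m/s² × 6200 m = 1.487×10^8 Pa = 1.487 kbar
rhyolite: 2499 kg/m³ × 9.80665 m/s² × 2750 m = 6.739×10^7 Pa = 0.6739 kbar
Total = 0.2093 + 0.1937 + 1.420 + 1.487 + 0.6739 = 3.9844 kbar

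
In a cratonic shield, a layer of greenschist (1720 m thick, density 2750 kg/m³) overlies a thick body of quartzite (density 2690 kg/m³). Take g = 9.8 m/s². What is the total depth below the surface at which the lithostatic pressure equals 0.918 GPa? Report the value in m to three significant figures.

34800 m

Pressure at base of upper layers: 2750×9.8×1720 = 4.635×10^7 Pa = 0.04635 GPa
Remaining pressure to be supplied by quartzite: 9.180×10^8 − 4.635×10^7 = 8.716×10^8 Pa
Additional depth in quartzite = 8.716×10^8 Pa / (2690 kg/m³ × 9.8 m/s²) = 33064 m
Total depth = 1720 m + 33064 m = 34784 m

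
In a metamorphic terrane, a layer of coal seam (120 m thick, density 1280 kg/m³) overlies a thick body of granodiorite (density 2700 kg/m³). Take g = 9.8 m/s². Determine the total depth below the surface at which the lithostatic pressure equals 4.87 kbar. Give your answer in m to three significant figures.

18500 m

Pressure at base of upper layers: 1280×9.8×120 = 1.505×10^6 Pa = 0.01505 kbar
Remaining pressure to be supplied by granodiorite: 4.870×10^8 − 1.505×10^6 = 4.855×10^8 Pa
Additional depth in granodiorite = 4.855×10^8 Pa / (2700 kg/m³ × 9.8 m/s²) = 18348 m
Total depth = 120 m + 18348 m = 18468 m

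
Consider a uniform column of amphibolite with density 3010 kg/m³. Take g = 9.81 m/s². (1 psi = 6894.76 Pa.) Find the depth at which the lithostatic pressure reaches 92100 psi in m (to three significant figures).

h = P/(ρg) = 92100 psi / (3010 kg/m³ × 9.81 m/s²) = 6.350×10^8 Pa / 29528 Pa/m = 21505 m

21500 m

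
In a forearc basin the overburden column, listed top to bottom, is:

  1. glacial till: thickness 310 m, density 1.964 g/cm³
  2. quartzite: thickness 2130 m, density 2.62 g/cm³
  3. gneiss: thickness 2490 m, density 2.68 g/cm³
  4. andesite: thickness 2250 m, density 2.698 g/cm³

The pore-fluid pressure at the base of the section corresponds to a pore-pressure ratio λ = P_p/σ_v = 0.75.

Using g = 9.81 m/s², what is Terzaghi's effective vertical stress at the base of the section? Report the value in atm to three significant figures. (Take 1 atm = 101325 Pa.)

458 atm

Overburden (lithostatic) stress σ_v:
glacial till: 1964 kg/m³ × 9.81 m/s² × 310 m = 5.973×10^6 Pa = 5.973 MPa
quartzite: 2620 kg/m³ × 9.81 m/s² × 2130 m = 5.475×10^7 Pa = 54.75 MPa
gneiss: 2680 kg/m³ × 9.81 m/s² × 2490 m = 6.546×10^7 Pa = 65.46 MPa
andesite: 2698 kg/m³ × 9.81 m/s² × 2250 m = 5.955×10^7 Pa = 59.55 MPa
Total = 5.973 + 54.75 + 65.46 + 59.55 = 185.73 MPa
Pore pressure P_p = λ·σ_v = 0.75 × 185.7 MPa = 139.3 MPa
Effective stress σ' = σ_v − P_p = 185.7 − 139.3 = 46.434 MPa = 458.26 atm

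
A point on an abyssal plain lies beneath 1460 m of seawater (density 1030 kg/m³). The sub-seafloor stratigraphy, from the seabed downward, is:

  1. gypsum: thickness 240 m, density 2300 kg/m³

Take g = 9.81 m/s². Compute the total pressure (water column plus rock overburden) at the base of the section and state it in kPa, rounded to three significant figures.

seawater: 1030 kg/m³ × 9.81 m/s² × 1460 m = 1.475×10^7 Pa = 14752 kPa
gypsum: 2300 kg/m³ × 9.81 m/s² × 240 m = 5.415×10^6 Pa = 5415 kPa
Total = 14752 + 5415 = 20167 kPa

20200 kPa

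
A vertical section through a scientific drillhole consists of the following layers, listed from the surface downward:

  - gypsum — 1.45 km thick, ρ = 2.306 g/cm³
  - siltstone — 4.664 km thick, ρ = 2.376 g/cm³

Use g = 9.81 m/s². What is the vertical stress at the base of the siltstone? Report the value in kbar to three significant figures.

1.42 kbar

gypsum: 2306 kg/m³ × 9.81 m/s² × 1450 m = 3.280×10^7 Pa = 0.3280 kbar
siltstone: 2376 kg/m³ × 9.81 m/s² × 4664 m = 1.087×10^8 Pa = 1.087 kbar
Total = 0.3280 + 1.087 = 1.4151 kbar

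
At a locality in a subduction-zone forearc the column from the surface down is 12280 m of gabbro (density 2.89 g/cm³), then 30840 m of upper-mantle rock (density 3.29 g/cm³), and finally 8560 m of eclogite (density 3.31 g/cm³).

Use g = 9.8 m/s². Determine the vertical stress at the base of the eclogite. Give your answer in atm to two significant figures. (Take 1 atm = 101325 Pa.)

gabbro: 2890 kg/m³ × 9.8 m/s² × 12280 m = 3.478×10^8 Pa = 3432 atm
upper-mantle rock: 3290 kg/m³ × 9.8 m/s² × 30840 m = 9.943×10^8 Pa = 9813 atm
eclogite: 3310 kg/m³ × 9.8 m/s² × 8560 m = 2.777×10^8 Pa = 2740 atm
Total = 3432 + 9813 + 2740 = 15986 atm

16000 atm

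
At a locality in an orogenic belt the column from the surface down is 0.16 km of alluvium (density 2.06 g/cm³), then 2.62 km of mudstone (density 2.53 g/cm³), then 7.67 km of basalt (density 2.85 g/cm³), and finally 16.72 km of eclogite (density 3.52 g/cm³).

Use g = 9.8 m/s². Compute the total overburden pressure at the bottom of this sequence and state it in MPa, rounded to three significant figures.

859 MPa

alluvium: 2060 kg/m³ × 9.8 m/s² × 160 m = 3.230×10^6 Pa = 3.230 MPa
mudstone: 2530 kg/m³ × 9.8 m/s² × 2620 m = 6.496×10^7 Pa = 64.96 MPa
basalt: 2850 kg/m³ × 9.8 m/s² × 7670 m = 2.142×10^8 Pa = 214.2 MPa
eclogite: 3520 kg/m³ × 9.8 m/s² × 16720 m = 5.768×10^8 Pa = 576.8 MPa
Total = 3.230 + 64.96 + 214.2 + 576.8 = 859.19 MPa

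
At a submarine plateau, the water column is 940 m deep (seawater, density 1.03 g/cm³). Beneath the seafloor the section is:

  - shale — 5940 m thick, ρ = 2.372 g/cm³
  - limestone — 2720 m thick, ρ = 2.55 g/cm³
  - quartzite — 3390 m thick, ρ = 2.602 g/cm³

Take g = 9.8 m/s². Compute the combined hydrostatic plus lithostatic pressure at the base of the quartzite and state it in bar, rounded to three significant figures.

3020 bar

seawater: 1030 kg/m³ × 9.8 m/s² × 940 m = 9.488×10^6 Pa = 94.88 bar
shale: 2372 kg/m³ × 9.8 m/s² × 5940 m = 1.381×10^8 Pa = 1381 bar
limestone: 2550 kg/m³ × 9.8 m/s² × 2720 m = 6.797×10^7 Pa = 679.7 bar
quartzite: 2602 kg/m³ × 9.8 m/s² × 3390 m = 8.644×10^7 Pa = 864.4 bar
Total = 94.88 + 1381 + 679.7 + 864.4 = 3019.8 bar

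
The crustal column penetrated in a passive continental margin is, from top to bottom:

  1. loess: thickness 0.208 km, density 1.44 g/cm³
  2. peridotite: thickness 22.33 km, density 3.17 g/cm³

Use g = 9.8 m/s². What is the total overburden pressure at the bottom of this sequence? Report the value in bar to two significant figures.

7000 bar

loess: 1440 kg/m³ × 9.8 m/s² × 208 m = 2.935×10^6 Pa = 29.35 bar
peridotite: 3170 kg/m³ × 9.8 m/s² × 22330 m = 6.937×10^8 Pa = 6937 bar
Total = 29.35 + 6937 = 6966.4 bar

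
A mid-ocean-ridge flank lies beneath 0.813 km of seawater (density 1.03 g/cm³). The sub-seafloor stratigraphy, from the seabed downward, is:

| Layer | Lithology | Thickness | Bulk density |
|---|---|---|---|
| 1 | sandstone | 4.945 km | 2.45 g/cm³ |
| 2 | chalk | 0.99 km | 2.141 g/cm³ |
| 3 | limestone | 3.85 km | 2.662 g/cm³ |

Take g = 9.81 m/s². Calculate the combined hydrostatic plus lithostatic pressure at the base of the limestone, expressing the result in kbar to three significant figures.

2.48 kbar

seawater: 1030 kg/m³ × 9.81 m/s² × 813 m = 8.215×10^6 Pa = 0.08215 kbar
sandstone: 2450 kg/m³ × 9.81 m/s² × 4945 m = 1.189×10^8 Pa = 1.189 kbar
chalk: 2141 kg/m³ × 9.81 m/s² × 990 m = 2.079×10^7 Pa = 0.2079 kbar
limestone: 2662 kg/m³ × 9.81 m/s² × 3850 m = 1.005×10^8 Pa = 1.005 kbar
Total = 0.08215 + 1.189 + 0.2079 + 1.005 = 2.4840 kbar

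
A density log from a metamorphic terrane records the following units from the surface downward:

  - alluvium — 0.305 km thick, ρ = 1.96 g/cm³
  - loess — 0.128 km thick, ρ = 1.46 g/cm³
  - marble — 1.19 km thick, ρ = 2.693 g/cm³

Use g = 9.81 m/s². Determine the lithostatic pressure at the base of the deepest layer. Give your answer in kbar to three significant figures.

0.391 kbar

alluvium: 1960 kg/m³ × 9.81 m/s² × 305 m = 5.864×10^6 Pa = 0.05864 kbar
loess: 1460 kg/m³ × 9.81 m/s² × 128 m = 1.833×10^6 Pa = 0.01833 kbar
marble: 2693 kg/m³ × 9.81 m/s² × 1190 m = 3.144×10^7 Pa = 0.3144 kbar
Total = 0.05864 + 0.01833 + 0.3144 = 0.39136 kbar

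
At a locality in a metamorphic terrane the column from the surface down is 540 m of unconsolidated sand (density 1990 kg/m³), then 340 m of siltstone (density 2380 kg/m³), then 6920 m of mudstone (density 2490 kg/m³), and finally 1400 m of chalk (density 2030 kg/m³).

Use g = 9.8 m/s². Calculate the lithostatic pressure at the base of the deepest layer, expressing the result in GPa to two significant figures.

unconsolidated sand: 1990 kg/m³ × 9.8 m/s² × 540 m = 1.053×10^7 Pa = 0.01053 GPa
siltstone: 2380 kg/m³ × 9.8 m/s² × 340 m = 7.930×10^6 Pa = 7.930×10^-3 GPa
mudstone: 2490 kg/m³ × 9.8 m/s² × 6920 m = 1.689×10^8 Pa = 0.1689 GPa
chalk: 2030 kg/m³ × 9.8 m/s² × 1400 m = 2.785×10^7 Pa = 0.02785 GPa
Total = 0.01053 + 7.930×10^-3 + 0.1689 + 0.02785 = 0.21517 GPa

0.22 GPa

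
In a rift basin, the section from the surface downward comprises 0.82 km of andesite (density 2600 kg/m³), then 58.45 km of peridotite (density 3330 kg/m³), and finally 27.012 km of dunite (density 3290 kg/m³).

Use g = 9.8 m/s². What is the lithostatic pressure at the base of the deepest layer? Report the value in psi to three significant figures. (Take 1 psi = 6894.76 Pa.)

andesite: 2600 kg/m³ × 9.8 m/s² × 820 m = 2.089×10^7 Pa = 3030 psi
peridotite: 3330 kg/m³ × 9.8 m/s² × 58450 m = 1.907×10^9 Pa = 2.767×10^5 psi
dunite: 3290 kg/m³ × 9.8 m/s² × 27012 m = 8.709×10^8 Pa = 1.263×10^5 psi
Total = 3030 + 2.767×10^5 + 1.263×10^5 = 4.0600×10^5 psi

406000 psi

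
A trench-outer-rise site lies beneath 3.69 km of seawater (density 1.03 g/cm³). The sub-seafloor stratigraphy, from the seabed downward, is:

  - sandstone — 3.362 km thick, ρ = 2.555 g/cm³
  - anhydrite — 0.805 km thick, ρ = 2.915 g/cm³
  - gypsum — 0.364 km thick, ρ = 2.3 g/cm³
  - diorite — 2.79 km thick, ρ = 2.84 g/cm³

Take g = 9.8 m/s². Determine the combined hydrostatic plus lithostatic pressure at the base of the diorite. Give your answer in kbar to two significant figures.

2.3 kbar

seawater: 1030 kg/m³ × 9.8 m/s² × 3690 m = 3.725×10^7 Pa = 0.3725 kbar
sandstone: 2555 kg/m³ × 9.8 m/s² × 3362 m = 8.418×10^7 Pa = 0.8418 kbar
anhydrite: 2915 kg/m³ × 9.8 m/s² × 805 m = 2.300×10^7 Pa = 0.2300 kbar
gypsum: 2300 kg/m³ × 9.8 m/s² × 364 m = 8.205×10^6 Pa = 0.08205 kbar
diorite: 2840 kg/m³ × 9.8 m/s² × 2790 m = 7.765×10^7 Pa = 0.7765 kbar
Total = 0.3725 + 0.8418 + 0.2300 + 0.08205 + 0.7765 = 2.3028 kbar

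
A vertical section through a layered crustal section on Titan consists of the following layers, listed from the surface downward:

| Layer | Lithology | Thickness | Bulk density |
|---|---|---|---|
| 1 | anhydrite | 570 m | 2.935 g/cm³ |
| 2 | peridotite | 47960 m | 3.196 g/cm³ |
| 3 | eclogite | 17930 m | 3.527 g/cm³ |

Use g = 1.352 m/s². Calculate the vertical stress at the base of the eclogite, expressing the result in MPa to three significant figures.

anhydrite: 2935 kg/m³ × 1.352 m/s² × 570 m = 2.262×10^6 Pa = 2.262 MPa
peridotite: 3196 kg/m³ × 1.352 m/s² × 47960 m = 2.072×10^8 Pa = 207.2 MPa
eclogite: 3527 kg/m³ × 1.352 m/s² × 17930 m = 8.550×10^7 Pa = 85.50 MPa
Total = 2.262 + 207.2 + 85.50 = 295.00 MPa

295 MPa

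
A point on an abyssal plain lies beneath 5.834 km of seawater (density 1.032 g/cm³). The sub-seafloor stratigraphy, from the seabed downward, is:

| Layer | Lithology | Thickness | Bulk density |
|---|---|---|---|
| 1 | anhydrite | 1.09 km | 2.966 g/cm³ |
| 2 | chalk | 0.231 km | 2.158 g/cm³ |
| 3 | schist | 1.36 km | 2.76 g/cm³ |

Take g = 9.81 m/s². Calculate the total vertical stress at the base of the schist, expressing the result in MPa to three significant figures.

132 MPa

seawater: 1032 kg/m³ × 9.81 m/s² × 5834 m = 5.906×10^7 Pa = 59.06 MPa
anhydrite: 2966 kg/m³ × 9.81 m/s² × 1090 m = 3.172×10^7 Pa = 31.72 MPa
chalk: 2158 kg/m³ × 9.81 m/s² × 231 m = 4.890×10^6 Pa = 4.890 MPa
schist: 2760 kg/m³ × 9.81 m/s² × 1360 m = 3.682×10^7 Pa = 36.82 MPa
Total = 59.06 + 31.72 + 4.890 + 36.82 = 132.49 MPa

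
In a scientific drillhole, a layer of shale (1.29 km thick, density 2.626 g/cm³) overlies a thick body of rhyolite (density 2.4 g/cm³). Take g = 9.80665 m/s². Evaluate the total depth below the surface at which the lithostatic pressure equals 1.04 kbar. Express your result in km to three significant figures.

Pressure at base of upper layers: 2626×9.80665×1290 = 3.322×10^7 Pa = 0.3322 kbar
Remaining pressure to be supplied by rhyolite: 1.040×10^8 − 3.322×10^7 = 7.078×10^7 Pa
Additional depth in rhyolite = 7.078×10^7 Pa / (2400 kg/m³ × 9.80665 m/s²) = 3007.3 m
Total depth = 1290 m + 3007.3 m = 4297.3 m
= 4.2973 km

4.30 km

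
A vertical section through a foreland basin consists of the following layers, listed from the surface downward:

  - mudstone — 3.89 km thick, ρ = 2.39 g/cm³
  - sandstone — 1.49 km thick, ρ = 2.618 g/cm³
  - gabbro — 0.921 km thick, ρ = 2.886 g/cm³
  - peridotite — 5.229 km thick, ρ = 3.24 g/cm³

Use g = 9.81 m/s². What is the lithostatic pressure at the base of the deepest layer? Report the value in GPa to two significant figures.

0.32 GPa

mudstone: 2390 kg/m³ × 9.81 m/s² × 3890 m = 9.120×10^7 Pa = 0.09120 GPa
sandstone: 2618 kg/m³ × 9.81 m/s² × 1490 m = 3.827×10^7 Pa = 0.03827 GPa
gabbro: 2886 kg/m³ × 9.81 m/s² × 921 m = 2.608×10^7 Pa = 0.02608 GPa
peridotite: 3240 kg/m³ × 9.81 m/s² × 5229 m = 1.662×10^8 Pa = 0.1662 GPa
Total = 0.09120 + 0.03827 + 0.02608 + 0.1662 = 0.32175 GPa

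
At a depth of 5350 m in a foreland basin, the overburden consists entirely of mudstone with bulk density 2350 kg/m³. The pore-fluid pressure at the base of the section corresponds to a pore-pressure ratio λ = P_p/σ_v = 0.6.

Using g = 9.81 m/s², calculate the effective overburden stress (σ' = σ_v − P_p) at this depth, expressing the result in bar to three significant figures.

493 bar

Overburden (lithostatic) stress σ_v:
mudstone: 2350 kg/m³ × 9.81 m/s² × 5350 m = 1.233×10^8 Pa = 123.3 MPa
Pore pressure P_p = λ·σ_v = 0.6 × 123.3 MPa = 74.00 MPa
Effective stress σ' = σ_v − P_p = 123.3 − 74.00 = 49.334 MPa = 493.34 bar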